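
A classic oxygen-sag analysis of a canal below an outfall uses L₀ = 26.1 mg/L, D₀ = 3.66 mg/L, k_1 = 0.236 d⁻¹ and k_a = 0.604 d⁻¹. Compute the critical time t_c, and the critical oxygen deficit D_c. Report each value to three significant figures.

With k_a/k_1 = 2.559 and 1 − D₀(k_a−k_1)/(k_1 L₀) = 0.7813,
t_c = ln(2.559 × 0.7813) / (0.604 − 0.236) = ln(2.000) / 0.3680 = 0.6930/0.3680 = 1.883 d.
D_c = (k_1/k_a) L₀ e^(−k_1 t_c) = (0.236/0.604) × 26.1 × e^(−0.236×1.883) = 0.3907 × 26.1 × 0.6412 = 6.539 mg/L.

t_c ≈ 1.88 d; D_c ≈ 6.54 mg/L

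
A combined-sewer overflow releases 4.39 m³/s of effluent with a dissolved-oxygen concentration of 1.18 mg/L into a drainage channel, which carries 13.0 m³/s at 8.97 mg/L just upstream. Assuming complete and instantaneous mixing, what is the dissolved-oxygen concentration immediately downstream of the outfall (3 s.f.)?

7.00 mg/L

Flow-weighted mixing: C = (Q_r C_r + Q_w C_w)/(Q_r + Q_w)
= (13.0×8.97 + 4.39×1.18)/(13.0 + 4.39) = 121.8/17.39 = 7.003 mg/L.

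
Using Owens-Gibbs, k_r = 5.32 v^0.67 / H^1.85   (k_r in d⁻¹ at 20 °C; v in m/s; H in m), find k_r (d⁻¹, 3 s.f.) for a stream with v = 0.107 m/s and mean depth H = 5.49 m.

k_r ≈ 0.0510 d⁻¹

k_r = 5.32 × 0.107^0.67 / 5.49^1.85 = 5.32 × 0.2237 / 23.35 = 0.05098 d⁻¹.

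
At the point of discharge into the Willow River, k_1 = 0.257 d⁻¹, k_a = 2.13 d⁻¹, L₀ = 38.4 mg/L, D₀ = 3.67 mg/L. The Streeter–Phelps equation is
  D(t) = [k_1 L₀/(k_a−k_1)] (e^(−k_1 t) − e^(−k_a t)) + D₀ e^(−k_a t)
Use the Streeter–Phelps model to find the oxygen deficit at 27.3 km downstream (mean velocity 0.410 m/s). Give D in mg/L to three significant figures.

D ≈ 4.01 mg/L

Travel time t = x/v = 27.3 km / (0.410 m/s) = 27300 m / 0.410 m/s = 66590 s = 0.7707 d.
k_1 L₀/(k_a−k_1) = 0.257×38.4/(2.13−0.257) = 9.869/1.873 = 5.269 mg/L.
e^(−k_1 t) = e^(−0.257×0.7707) = 0.8203; e^(−k_a t) = e^(−2.13×0.7707) = 0.1937.
D = 5.269 × (0.8203 − 0.1937) + 3.67 × 0.1937 = 3.302 + 0.7108 = 4.013 mg/L.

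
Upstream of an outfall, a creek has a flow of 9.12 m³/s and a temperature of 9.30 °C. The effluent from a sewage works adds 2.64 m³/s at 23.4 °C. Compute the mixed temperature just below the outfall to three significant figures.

Flow-weighted mixing: C = (Q_r C_r + Q_w C_w)/(Q_r + Q_w)
= (9.12×9.30 + 2.64×23.4)/(9.12 + 2.64) = 146.6/11.76 = 12.47 °C.

12.5 °C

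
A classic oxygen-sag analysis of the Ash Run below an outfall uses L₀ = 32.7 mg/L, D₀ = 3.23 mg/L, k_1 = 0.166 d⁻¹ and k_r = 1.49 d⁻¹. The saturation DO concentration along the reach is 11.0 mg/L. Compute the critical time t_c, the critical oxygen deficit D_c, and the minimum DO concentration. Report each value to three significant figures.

t_c ≈ 0.487 d; D_c ≈ 3.36 mg/L; min DO ≈ 7.64 mg/L

At the critical point dD/dt = 0, so k_1 L₀ e^(−k_1 t) = k_r D. Substituting D(t) from the Streeter–Phelps equation and solving for t gives
t_c = ln[(k_r/k_1)(1 − D₀(k_r−k_1)/(k_1 L₀))] / (k_r−k_1).
Here k_r−k_1 = 1.324 d⁻¹ and 1 − D₀(k_r−k_1)/(k_1 L₀) = 1 − 3.23×1.324/(0.166×32.7) = 0.2122, so
t_c = ln(8.976 × 0.2122) / 1.324 = 0.6442 / 1.324 = 0.4865 d.
L(t_c) = L₀ e^(−k_1 t_c) = 32.7 × 0.9224 = 30.16 mg/L, and at the critical point k_r D_c = k_1 L, so D_c = (0.166/1.49) × 30.16 = 3.360 mg/L.
Minimum DO = C_s − D_c = 11.0 − 3.360 = 7.640 mg/L.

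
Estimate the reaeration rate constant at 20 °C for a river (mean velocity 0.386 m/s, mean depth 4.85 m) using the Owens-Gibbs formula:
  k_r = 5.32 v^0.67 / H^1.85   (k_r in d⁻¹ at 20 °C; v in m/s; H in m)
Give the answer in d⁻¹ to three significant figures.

k_r = 5.32 × 0.386^0.67 / 4.85^1.85 = 5.32 × 0.5285 / 18.56 = 0.1515 d⁻¹.

k_r ≈ 0.151 d⁻¹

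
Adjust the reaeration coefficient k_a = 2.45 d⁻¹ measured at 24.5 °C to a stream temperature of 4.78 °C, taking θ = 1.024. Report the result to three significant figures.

k_a(T₂) = k_a(T₁) · θ^(T₂−T₁) = 2.45 × 1.024^(4.78−24.5)
= 2.45 × 1.024^-19.7 = 2.45 × 0.6264 = 1.535 d⁻¹.

k_a ≈ 1.53 d⁻¹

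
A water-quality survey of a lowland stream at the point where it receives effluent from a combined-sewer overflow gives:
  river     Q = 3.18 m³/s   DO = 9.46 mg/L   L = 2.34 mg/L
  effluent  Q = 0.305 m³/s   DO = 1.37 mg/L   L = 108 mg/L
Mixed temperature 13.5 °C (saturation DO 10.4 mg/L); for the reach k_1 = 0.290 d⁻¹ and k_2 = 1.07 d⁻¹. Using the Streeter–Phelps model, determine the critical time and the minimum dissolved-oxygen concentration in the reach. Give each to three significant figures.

t_c ≈ 1.06 d; minimum DO ≈ 8.09 mg/L

Mixed DO = (3.18×9.46 + 0.305×1.37)/(3.18+0.305) = 30.50/3.485 = 8.752 mg/L.
Mixed L₀ = (3.18×2.34 + 0.305×108)/(3.485) = 40.38/3.485 = 11.59 mg/L.
Initial deficit D₀ = C_s − DO₀ = 10.4 − 8.752 = 1.648 mg/L.
t_c = (1/0.7800) ln[(1.07/0.290)(1 − 1.648×0.7800/(0.290×11.59))] = 1.282 × ln(2.278) = 1.056 d.
D_c = (0.290/1.07) × 11.59 × e^(−0.290×1.056) = 0.2710 × 11.59 × 0.7363 = 2.312 mg/L.
Minimum DO = 10.4 − 2.312 = 8.088 mg/L.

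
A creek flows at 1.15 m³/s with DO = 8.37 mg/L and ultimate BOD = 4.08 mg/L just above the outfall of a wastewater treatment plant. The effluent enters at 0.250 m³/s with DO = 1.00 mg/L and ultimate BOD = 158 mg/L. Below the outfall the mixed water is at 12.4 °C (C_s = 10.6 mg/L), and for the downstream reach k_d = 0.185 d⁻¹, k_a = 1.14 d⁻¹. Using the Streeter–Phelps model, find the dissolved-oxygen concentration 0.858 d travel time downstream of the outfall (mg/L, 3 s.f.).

DO ≈ 6.35 mg/L

Mixed DO = (1.15×8.37 + 0.250×1.00)/(1.15+0.250) = 9.875/1.400 = 7.054 mg/L.
Mixed L₀ = (1.15×4.08 + 0.250×158)/(1.400) = 44.19/1.400 = 31.57 mg/L.
Initial deficit D₀ = C_s − DO₀ = 10.6 − 7.054 = 3.546 mg/L.
D(0.858) = [0.185×31.57/(1.14−0.185)](e^(−0.185×0.858) − e^(−1.14×0.858)) + 3.546 e^(−1.14×0.858)
= 6.115 × (0.8532 − 0.3760) + 3.546 × 0.3760 = 4.251 mg/L.
DO = 10.6 − 4.251 = 6.349 mg/L.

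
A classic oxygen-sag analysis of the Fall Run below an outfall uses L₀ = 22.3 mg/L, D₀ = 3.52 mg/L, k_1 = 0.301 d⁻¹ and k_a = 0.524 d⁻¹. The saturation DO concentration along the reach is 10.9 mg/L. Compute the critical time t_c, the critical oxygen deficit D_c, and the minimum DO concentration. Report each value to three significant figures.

At the critical point dD/dt = 0, so k_1 L₀ e^(−k_1 t) = k_a D. Substituting D(t) from the Streeter–Phelps equation and solving for t gives
t_c = ln[(k_a/k_1)(1 − D₀(k_a−k_1)/(k_1 L₀))] / (k_a−k_1).
Here k_a−k_1 = 0.2230 d⁻¹ and 1 − D₀(k_a−k_1)/(k_1 L₀) = 1 − 3.52×0.2230/(0.301×22.3) = 0.8831, so
t_c = ln(1.741 × 0.8831) / 0.2230 = 0.4300 / 0.2230 = 1.928 d.
D_c = (k_1/k_a) L₀ e^(−k_1 t_c) = (0.301/0.524) × 22.3 × e^(−0.301×1.928) = 0.5744 × 22.3 × 0.5597 = 7.169 mg/L.
Minimum DO = C_s − D_c = 10.9 − 7.169 = 3.731 mg/L.

t_c ≈ 1.93 d; D_c ≈ 7.17 mg/L; min DO ≈ 3.73 mg/L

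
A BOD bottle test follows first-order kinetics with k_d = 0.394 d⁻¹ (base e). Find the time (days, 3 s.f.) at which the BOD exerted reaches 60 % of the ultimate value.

t ≈ 2.33 d

y/L₀ = 1 − e^(−k_d t) = 0.60 ⇒ e^(−k_d t) = 0.400
t = −ln(0.400) / 0.394 = 0.9163 / 0.394 = 2.326 d.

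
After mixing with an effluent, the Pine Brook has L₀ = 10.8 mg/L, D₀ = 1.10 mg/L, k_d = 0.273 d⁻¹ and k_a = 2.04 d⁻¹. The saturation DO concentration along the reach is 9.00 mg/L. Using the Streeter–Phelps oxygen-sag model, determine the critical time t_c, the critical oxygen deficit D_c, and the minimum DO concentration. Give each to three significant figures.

t_c ≈ 0.529 d; D_c ≈ 1.25 mg/L; min DO ≈ 7.75 mg/L

With k_a/k_d = 7.473 and 1 − D₀(k_a−k_d)/(k_d L₀) = 0.3408,
t_c = ln(7.473 × 0.3408) / (2.04 − 0.273) = ln(2.546) / 1.767 = 0.9347/1.767 = 0.5290 d.
L(t_c) = L₀ e^(−k_d t_c) = 10.8 × 0.8655 = 9.348 mg/L, and at the critical point k_a D_c = k_d L, so D_c = (0.273/2.04) × 9.348 = 1.251 mg/L.
Minimum DO = C_s − D_c = 9.00 − 1.251 = 7.749 mg/L.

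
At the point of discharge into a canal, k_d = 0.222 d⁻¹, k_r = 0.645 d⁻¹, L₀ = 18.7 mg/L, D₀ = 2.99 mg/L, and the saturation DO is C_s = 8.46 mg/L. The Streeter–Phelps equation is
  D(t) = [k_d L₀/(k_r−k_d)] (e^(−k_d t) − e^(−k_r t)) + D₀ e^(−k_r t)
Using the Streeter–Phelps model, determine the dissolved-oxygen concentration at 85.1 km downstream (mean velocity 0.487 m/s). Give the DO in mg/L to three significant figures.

DO ≈ 4.05 mg/L

Travel time t = x/v = 85.1 km / (0.487 m/s) = 85100 m / 0.487 m/s = 174700 s = 2.022 d.
k_d L₀/(k_r−k_d) = 0.222×18.7/(0.645−0.222) = 4.151/0.4230 = 9.814 mg/L.
e^(−k_d t) = e^(−0.222×2.022) = 0.6383; e^(−k_r t) = e^(−0.645×2.022) = 0.2713.
D = 9.814 × (0.6383 − 0.2713) + 2.99 × 0.2713 = 3.601 + 0.8112 = 4.413 mg/L.
DO = C_s − D = 8.46 − 4.413 = 4.047 mg/L.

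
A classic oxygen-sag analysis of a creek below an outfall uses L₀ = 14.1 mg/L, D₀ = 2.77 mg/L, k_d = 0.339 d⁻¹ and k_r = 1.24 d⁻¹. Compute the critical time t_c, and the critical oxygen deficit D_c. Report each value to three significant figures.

t_c ≈ 0.620 d; D_c ≈ 3.12 mg/L

With k_r/k_d = 3.658 and 1 − D₀(k_r−k_d)/(k_d L₀) = 0.4779,
t_c = ln(3.658 × 0.4779) / (1.24 − 0.339) = ln(1.748) / 0.9010 = 0.5584/0.9010 = 0.6198 d.
L(t_c) = L₀ e^(−k_d t_c) = 14.1 × 0.8105 = 11.43 mg/L, and at the critical point k_r D_c = k_d L, so D_c = (0.339/1.24) × 11.43 = 3.124 mg/L.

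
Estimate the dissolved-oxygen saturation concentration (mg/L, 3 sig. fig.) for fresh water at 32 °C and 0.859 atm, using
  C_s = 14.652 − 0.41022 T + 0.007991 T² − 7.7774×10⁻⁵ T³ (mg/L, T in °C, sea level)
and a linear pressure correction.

At sea level: C_s = 14.652 − 0.41022×32 + 0.007991×32² − 7.7774×10⁻⁵×32³ = 7.159 mg/L.
Pressure correction: C_s' = 7.159 × 0.859 = 6.150 mg/L.

C_s ≈ 6.15 mg/L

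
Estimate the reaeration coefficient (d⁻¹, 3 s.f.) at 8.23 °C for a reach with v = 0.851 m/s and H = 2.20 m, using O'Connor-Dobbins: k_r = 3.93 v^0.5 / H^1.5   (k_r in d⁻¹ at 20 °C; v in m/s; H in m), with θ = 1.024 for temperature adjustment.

k_r(20) = 3.93 × 0.851^0.5 / 2.20^1.5 = 3.93 × 0.9225 / 3.263 = 1.111 d⁻¹.
k_r(8.23) = 1.111 × 1.024^(8.23−20) = 1.111 × 0.7564 = 0.8404 d⁻¹.

k_r ≈ 0.840 d⁻¹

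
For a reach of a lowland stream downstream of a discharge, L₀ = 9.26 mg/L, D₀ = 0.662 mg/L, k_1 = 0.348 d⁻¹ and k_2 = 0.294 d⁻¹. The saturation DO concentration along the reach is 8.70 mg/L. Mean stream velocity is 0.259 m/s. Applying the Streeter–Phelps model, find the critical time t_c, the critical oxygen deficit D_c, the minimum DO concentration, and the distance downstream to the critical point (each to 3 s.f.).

At the critical point dD/dt = 0, so k_1 L₀ e^(−k_1 t) = k_2 D. Substituting D(t) from the Streeter–Phelps equation and solving for t gives
t_c = ln[(k_2/k_1)(1 − D₀(k_2−k_1)/(k_1 L₀))] / (k_2−k_1).
Here k_2−k_1 = -0.05400 d⁻¹ and 1 − D₀(k_2−k_1)/(k_1 L₀) = 1 − 0.662×-0.05400/(0.348×9.26) = 1.011, so
t_c = ln(0.8448 × 1.011) / -0.05400 = -0.1576 / -0.05400 = 2.918 d.
L(t_c) = L₀ e^(−k_1 t_c) = 9.26 × 0.3622 = 3.354 mg/L, and at the critical point k_2 D_c = k_1 L, so D_c = (0.348/0.294) × 3.354 = 3.970 mg/L.
Minimum DO = C_s − D_c = 8.70 − 3.970 = 4.730 mg/L.
x_c = v t_c = 0.259 m/s × 2.918 d × 86400 s/d = 65310 m ≈ 65.3 km.

t_c ≈ 2.92 d; D_c ≈ 3.97 mg/L; min DO ≈ 4.73 mg/L; x_c ≈ 65.3 km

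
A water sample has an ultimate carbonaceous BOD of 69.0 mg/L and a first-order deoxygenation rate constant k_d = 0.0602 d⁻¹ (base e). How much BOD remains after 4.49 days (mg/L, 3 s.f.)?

L_t = L₀ e^(−k_d t) = 69.0 × e^(−0.0602×4.49) = 69.0 × 0.7632 = 52.66 mg/L.

L ≈ 52.7 mg/L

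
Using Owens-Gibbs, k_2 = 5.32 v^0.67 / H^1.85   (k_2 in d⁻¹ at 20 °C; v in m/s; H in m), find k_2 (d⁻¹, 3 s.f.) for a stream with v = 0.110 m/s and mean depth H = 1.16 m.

k_2 = 5.32 × 0.110^0.67 / 1.16^1.85 = 5.32 × 0.2279 / 1.316 = 0.9213 d⁻¹.

k_2 ≈ 0.921 d⁻¹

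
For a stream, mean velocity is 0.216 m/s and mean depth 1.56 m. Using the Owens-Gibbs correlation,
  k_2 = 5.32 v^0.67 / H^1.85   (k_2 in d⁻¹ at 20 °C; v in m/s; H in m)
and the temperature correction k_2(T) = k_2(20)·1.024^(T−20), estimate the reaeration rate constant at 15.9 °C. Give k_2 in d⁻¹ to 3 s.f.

k_2(20) = 5.32 × 0.216^0.67 / 1.56^1.85 = 5.32 × 0.3582 / 2.277 = 0.8370 d⁻¹.
k_2(15.9) = 0.8370 × 1.024^(15.9−20) = 0.8370 × 0.9073 = 0.7594 d⁻¹.

k_2 ≈ 0.759 d⁻¹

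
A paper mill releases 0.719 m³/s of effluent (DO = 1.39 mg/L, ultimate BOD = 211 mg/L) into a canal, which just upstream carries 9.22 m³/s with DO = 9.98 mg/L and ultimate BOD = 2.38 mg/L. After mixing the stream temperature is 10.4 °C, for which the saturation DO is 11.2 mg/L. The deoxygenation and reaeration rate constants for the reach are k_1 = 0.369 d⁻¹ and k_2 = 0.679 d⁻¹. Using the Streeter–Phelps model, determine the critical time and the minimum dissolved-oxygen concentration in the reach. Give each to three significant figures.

Mixed DO = (9.22×9.98 + 0.719×1.39)/(9.22+0.719) = 93.02/9.939 = 9.359 mg/L.
Mixed L₀ = (9.22×2.38 + 0.719×211)/(9.939) = 173.7/9.939 = 17.47 mg/L.
Initial deficit D₀ = C_s − DO₀ = 11.2 − 9.359 = 1.841 mg/L.
t_c = (1/0.3100) ln[(0.679/0.369)(1 − 1.841×0.3100/(0.369×17.47))] = 3.226 × ln(1.677) = 1.668 d.
D_c = (0.369/0.679) × 17.47 × e^(−0.369×1.668) = 0.5434 × 17.47 × 0.5404 = 5.131 mg/L.
Minimum DO = 11.2 − 5.131 = 6.069 mg/L.

t_c ≈ 1.67 d; minimum DO ≈ 6.07 mg/L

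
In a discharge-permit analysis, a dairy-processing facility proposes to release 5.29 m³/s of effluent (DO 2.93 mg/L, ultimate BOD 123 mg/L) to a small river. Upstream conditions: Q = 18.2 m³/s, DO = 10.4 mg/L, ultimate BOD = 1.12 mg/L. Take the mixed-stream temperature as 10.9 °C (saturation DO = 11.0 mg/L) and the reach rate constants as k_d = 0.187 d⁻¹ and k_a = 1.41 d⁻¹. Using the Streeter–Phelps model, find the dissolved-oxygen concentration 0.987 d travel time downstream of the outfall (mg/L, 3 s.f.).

DO ≈ 7.89 mg/L

Mixed DO = (18.2×10.4 + 5.29×2.93)/(18.2+5.29) = 204.8/23.49 = 8.718 mg/L.
Mixed L₀ = (18.2×1.12 + 5.29×123)/(23.49) = 671.1/23.49 = 28.57 mg/L.
Initial deficit D₀ = C_s − DO₀ = 11.0 − 8.718 = 2.282 mg/L.
D(0.987) = [0.187×28.57/(1.41−0.187)](e^(−0.187×0.987) − e^(−1.41×0.987)) + 2.282 e^(−1.41×0.987)
= 4.368 × (0.8315 − 0.2487) + 2.282 × 0.2487 = 3.113 mg/L.
DO = 11.0 − 3.113 = 7.887 mg/L.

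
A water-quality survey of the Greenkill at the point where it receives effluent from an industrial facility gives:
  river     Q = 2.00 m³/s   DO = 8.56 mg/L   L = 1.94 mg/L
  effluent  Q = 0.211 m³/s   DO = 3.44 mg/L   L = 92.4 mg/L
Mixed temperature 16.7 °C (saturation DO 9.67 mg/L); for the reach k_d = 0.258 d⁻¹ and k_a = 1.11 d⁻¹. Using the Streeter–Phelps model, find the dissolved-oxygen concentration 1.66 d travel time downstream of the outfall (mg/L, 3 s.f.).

DO ≈ 7.84 mg/L

Mixed DO = (2.00×8.56 + 0.211×3.44)/(2.00+0.211) = 17.85/2.211 = 8.071 mg/L.
Mixed L₀ = (2.00×1.94 + 0.211×92.4)/(2.211) = 23.38/2.211 = 10.57 mg/L.
Initial deficit D₀ = C_s − DO₀ = 9.67 − 8.071 = 1.599 mg/L.
D(1.66) = [0.258×10.57/(1.11−0.258)](e^(−0.258×1.66) − e^(−1.11×1.66)) + 1.599 e^(−1.11×1.66)
= 3.202 × (0.6516 − 0.1584) + 1.599 × 0.1584 = 1.832 mg/L.
DO = 9.67 − 1.832 = 7.838 mg/L.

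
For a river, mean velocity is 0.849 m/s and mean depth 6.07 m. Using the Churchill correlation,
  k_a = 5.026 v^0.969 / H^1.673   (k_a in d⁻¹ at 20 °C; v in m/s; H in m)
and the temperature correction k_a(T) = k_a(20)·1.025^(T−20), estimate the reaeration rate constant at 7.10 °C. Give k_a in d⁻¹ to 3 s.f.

k_a(20) = 5.026 × 0.849^0.969 / 6.07^1.673 = 5.026 × 0.8533 / 20.43 = 0.2099 d⁻¹.
k_a(7.10) = 0.2099 × 1.025^(7.10−20) = 0.2099 × 0.7272 = 0.1527 d⁻¹.

k_a ≈ 0.153 d⁻¹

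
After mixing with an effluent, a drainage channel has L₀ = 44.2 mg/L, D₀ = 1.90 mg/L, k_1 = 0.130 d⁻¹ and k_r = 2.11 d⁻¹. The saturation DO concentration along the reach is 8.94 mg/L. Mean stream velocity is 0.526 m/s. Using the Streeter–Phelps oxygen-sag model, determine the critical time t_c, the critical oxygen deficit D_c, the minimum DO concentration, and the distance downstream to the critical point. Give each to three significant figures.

t_c ≈ 0.870 d; D_c ≈ 2.43 mg/L; min DO ≈ 6.51 mg/L; x_c ≈ 39.6 km

t_c = [1/(k_r−k_1)] ln[(k_r/k_1)(1 − D₀(k_r−k_1)/(k_1 L₀))]
= [1/(2.11−0.130)] ln[(2.11/0.130)(1 − 1.90×1.980/(0.130×44.2))]
= (1/1.980) ln[16.23 × 0.3453] = 0.5051 × ln(5.604) = 0.5051 × 1.724 = 0.8705 d.
L(t_c) = L₀ e^(−k_1 t_c) = 44.2 × 0.8930 = 39.47 mg/L, and at the critical point k_r D_c = k_1 L, so D_c = (0.130/2.11) × 39.47 = 2.432 mg/L.
Minimum DO = C_s − D_c = 8.94 − 2.432 = 6.508 mg/L.
x_c = v t_c = 0.526 m/s × 0.8705 d × 86400 s/d = 39560 m ≈ 39.6 km.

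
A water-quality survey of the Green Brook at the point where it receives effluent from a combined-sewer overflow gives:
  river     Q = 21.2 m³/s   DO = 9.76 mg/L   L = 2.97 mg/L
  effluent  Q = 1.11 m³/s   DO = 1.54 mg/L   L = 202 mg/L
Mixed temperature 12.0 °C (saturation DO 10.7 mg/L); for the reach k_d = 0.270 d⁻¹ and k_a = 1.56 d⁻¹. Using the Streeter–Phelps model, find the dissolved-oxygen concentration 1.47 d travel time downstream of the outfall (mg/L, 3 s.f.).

DO ≈ 9.02 mg/L

Mixed DO = (21.2×9.76 + 1.11×1.54)/(21.2+1.11) = 208.6/22.31 = 9.351 mg/L.
Mixed L₀ = (21.2×2.97 + 1.11×202)/(22.31) = 287.2/22.31 = 12.87 mg/L.
Initial deficit D₀ = C_s − DO₀ = 10.7 − 9.351 = 1.349 mg/L.
D(1.47) = [0.270×12.87/(1.56−0.270)](e^(−0.270×1.47) − e^(−1.56×1.47)) + 1.349 e^(−1.56×1.47)
= 2.694 × (0.6724 − 0.1009) + 1.349 × 0.1009 = 1.676 mg/L.
DO = 10.7 − 1.676 = 9.024 mg/L.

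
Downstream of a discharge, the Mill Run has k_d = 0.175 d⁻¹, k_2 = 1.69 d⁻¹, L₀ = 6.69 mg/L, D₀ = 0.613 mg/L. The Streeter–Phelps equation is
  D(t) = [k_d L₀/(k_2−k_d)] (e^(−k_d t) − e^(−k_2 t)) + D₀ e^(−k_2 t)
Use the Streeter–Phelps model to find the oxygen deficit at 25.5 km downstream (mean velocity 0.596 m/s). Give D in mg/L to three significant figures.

Travel time t = x/v = 25.5 km / (0.596 m/s) = 25500 m / 0.596 m/s = 42790 s = 0.4952 d.
k_d L₀/(k_2−k_d) = 0.175×6.69/(1.69−0.175) = 1.171/1.515 = 0.7728 mg/L.
e^(−k_d t) = e^(−0.175×0.4952) = 0.9170; e^(−k_2 t) = e^(−1.69×0.4952) = 0.4331.
D = 0.7728 × (0.9170 − 0.4331) + 0.613 × 0.4331 = 0.3740 + 0.2655 = 0.6394 mg/L.

D ≈ 0.639 mg/L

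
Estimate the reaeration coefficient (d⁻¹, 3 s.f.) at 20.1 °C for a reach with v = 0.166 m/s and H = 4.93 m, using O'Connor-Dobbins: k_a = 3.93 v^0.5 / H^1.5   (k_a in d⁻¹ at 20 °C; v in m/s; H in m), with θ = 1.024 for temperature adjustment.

k_a(20) = 3.93 × 0.166^0.5 / 4.93^1.5 = 3.93 × 0.4074 / 10.95 = 0.1463 d⁻¹.
k_a(20.1) = 0.1463 × 1.024^(20.1−20) = 0.1463 × 1.002 = 0.1466 d⁻¹.

k_a ≈ 0.147 d⁻¹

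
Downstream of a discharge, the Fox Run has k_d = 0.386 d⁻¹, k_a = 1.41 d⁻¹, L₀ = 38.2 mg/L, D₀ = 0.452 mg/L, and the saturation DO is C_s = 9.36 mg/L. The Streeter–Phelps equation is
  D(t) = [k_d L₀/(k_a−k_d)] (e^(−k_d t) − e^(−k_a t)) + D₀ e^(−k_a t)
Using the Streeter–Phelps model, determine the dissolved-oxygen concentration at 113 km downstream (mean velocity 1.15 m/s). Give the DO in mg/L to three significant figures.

DO ≈ 2.88 mg/L

Travel time t = x/v = 113 km / (1.15 m/s) = 113000 m / 1.15 m/s = 98260 s = 1.137 d.
k_d L₀/(k_a−k_d) = 0.386×38.2/(1.41−0.386) = 14.75/1.024 = 14.40 mg/L.
e^(−k_d t) = e^(−0.386×1.137) = 0.6447; e^(−k_a t) = e^(−1.41×1.137) = 0.2012.
D = 14.40 × (0.6447 − 0.2012) + 0.452 × 0.2012 = 6.386 + 0.09093 = 6.477 mg/L.
DO = C_s − D = 9.36 − 6.477 = 2.883 mg/L.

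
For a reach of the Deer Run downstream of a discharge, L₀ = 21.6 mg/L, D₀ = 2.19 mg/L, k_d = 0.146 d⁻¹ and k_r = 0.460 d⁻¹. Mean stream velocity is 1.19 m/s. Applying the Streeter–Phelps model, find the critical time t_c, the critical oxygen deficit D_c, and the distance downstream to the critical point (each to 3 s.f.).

With k_r/k_d = 3.151 and 1 − D₀(k_r−k_d)/(k_d L₀) = 0.7819,
t_c = ln(3.151 × 0.7819) / (0.460 − 0.146) = ln(2.464) / 0.3140 = 0.9016/0.3140 = 2.871 d.
L(t_c) = L₀ e^(−k_d t_c) = 21.6 × 0.6575 = 14.20 mg/L, and at the critical point k_r D_c = k_d L, so D_c = (0.146/0.460) × 14.20 = 4.508 mg/L.
x_c = v t_c = 1.19 m/s × 2.871 d × 86400 s/d = 295200 m ≈ 295 km.

t_c ≈ 2.87 d; D_c ≈ 4.51 mg/L; x_c ≈ 295 km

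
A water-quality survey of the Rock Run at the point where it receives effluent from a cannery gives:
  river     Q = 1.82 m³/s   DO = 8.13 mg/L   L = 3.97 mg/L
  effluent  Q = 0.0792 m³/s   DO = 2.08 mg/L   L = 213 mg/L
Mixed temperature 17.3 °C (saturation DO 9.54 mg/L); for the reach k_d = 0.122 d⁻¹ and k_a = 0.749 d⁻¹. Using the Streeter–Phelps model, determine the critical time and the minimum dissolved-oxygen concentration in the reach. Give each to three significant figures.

t_c ≈ 1.11 d; minimum DO ≈ 7.74 mg/L

Mixed DO = (1.82×8.13 + 0.0792×2.08)/(1.82+0.0792) = 14.96/1.899 = 7.878 mg/L.
Mixed L₀ = (1.82×3.97 + 0.0792×213)/(1.899) = 24.10/1.899 = 12.69 mg/L.
Initial deficit D₀ = C_s − DO₀ = 9.54 − 7.878 = 1.662 mg/L.
t_c = (1/0.6270) ln[(0.749/0.122)(1 − 1.662×0.6270/(0.122×12.69))] = 1.595 × ln(2.005) = 1.110 d.
D_c = (0.122/0.749) × 12.69 × e^(−0.122×1.110) = 0.1629 × 12.69 × 0.8734 = 1.805 mg/L.
Minimum DO = 9.54 − 1.805 = 7.735 mg/L.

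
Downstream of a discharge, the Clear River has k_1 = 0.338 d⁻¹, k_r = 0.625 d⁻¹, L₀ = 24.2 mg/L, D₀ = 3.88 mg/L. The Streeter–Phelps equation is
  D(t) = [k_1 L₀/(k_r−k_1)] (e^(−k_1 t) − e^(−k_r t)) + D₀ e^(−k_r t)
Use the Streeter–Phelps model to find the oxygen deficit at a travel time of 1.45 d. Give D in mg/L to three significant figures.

k_1 L₀/(k_r−k_1) = 0.338×24.2/(0.625−0.338) = 8.180/0.2870 = 28.50 mg/L.
e^(−k_1 t) = e^(−0.338×1.450) = 0.6126; e^(−k_r t) = e^(−0.625×1.450) = 0.4040.
D = 28.50 × (0.6126 − 0.4040) + 3.88 × 0.4040 = 5.943 + 1.568 = 7.511 mg/L.

D ≈ 7.51 mg/L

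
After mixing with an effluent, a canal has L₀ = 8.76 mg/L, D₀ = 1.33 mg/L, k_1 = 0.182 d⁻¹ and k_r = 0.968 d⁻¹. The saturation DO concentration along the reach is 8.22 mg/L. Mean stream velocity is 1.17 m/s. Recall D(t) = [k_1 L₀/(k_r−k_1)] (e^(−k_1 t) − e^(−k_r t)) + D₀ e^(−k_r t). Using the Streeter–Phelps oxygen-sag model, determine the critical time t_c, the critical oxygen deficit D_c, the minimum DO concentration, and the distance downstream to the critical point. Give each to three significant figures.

t_c ≈ 0.770 d; D_c ≈ 1.43 mg/L; min DO ≈ 6.79 mg/L; x_c ≈ 77.8 km

With k_r/k_1 = 5.319 and 1 − D₀(k_r−k_1)/(k_1 L₀) = 0.3443,
t_c = ln(5.319 × 0.3443) / (0.968 − 0.182) = ln(1.831) / 0.7860 = 0.6050/0.7860 = 0.7697 d.
L(t_c) = L₀ e^(−k_1 t_c) = 8.76 × 0.8693 = 7.615 mg/L, and at the critical point k_r D_c = k_1 L, so D_c = (0.182/0.968) × 7.615 = 1.432 mg/L.
Minimum DO = C_s − D_c = 8.22 − 1.432 = 6.788 mg/L.
x_c = v t_c = 1.17 m/s × 0.7697 d × 86400 s/d = 77810 m ≈ 77.8 km.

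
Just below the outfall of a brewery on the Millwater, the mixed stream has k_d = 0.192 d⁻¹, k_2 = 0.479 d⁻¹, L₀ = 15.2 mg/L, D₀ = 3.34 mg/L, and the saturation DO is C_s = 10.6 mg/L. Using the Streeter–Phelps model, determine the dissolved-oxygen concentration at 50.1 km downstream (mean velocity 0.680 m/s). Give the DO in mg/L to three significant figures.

Travel time t = x/v = 50.1 km / (0.680 m/s) = 50100 m / 0.680 m/s = 73680 s = 0.8527 d.
k_d L₀/(k_2−k_d) = 0.192×15.2/(0.479−0.192) = 2.918/0.2870 = 10.17 mg/L.
e^(−k_d t) = e^(−0.192×0.8527) = 0.8490; e^(−k_2 t) = e^(−0.479×0.8527) = 0.6647.
D = 10.17 × (0.8490 − 0.6647) + 3.34 × 0.6647 = 1.874 + 2.220 = 4.094 mg/L.
DO = C_s − D = 10.6 − 4.094 = 6.506 mg/L.

DO ≈ 6.51 mg/L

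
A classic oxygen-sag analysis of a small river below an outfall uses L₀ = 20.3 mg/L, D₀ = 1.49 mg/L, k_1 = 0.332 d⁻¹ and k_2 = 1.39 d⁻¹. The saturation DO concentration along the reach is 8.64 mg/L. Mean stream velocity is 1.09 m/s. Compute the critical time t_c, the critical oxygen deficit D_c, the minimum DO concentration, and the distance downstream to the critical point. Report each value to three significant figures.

t_c ≈ 1.10 d; D_c ≈ 3.36 mg/L; min DO ≈ 5.28 mg/L; x_c ≈ 104 km

t_c = [1/(k_2−k_1)] ln[(k_2/k_1)(1 − D₀(k_2−k_1)/(k_1 L₀))]
= [1/(1.39−0.332)] ln[(1.39/0.332)(1 − 1.49×1.058/(0.332×20.3))]
= (1/1.058) ln[4.187 × 0.7661] = 0.9452 × ln(3.207) = 0.9452 × 1.165 = 1.102 d.
D_c = (k_1/k_2) L₀ e^(−k_1 t_c) = (0.332/1.39) × 20.3 × e^(−0.332×1.102) = 0.2388 × 20.3 × 0.6937 = 3.363 mg/L.
Minimum DO = C_s − D_c = 8.64 − 3.363 = 5.277 mg/L.
x_c = v t_c = 1.09 m/s × 1.102 d × 86400 s/d = 103700 m ≈ 104 km.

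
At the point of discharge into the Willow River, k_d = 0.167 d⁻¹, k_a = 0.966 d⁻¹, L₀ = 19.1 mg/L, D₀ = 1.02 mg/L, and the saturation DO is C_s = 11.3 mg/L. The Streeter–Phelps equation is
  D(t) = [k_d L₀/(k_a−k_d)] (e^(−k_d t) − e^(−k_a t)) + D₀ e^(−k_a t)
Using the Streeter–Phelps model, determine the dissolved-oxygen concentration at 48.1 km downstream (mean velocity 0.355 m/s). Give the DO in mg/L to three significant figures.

DO ≈ 8.88 mg/L

Travel time t = x/v = 48.1 km / (0.355 m/s) = 48100 m / 0.355 m/s = 135500 s = 1.568 d.
k_d L₀/(k_a−k_d) = 0.167×19.1/(0.966−0.167) = 3.190/0.7990 = 3.992 mg/L.
e^(−k_d t) = e^(−0.167×1.568) = 0.7696; e^(−k_a t) = e^(−0.966×1.568) = 0.2198.
D = 3.992 × (0.7696 − 0.2198) + 1.02 × 0.2198 = 2.195 + 0.2242 = 2.419 mg/L.
DO = C_s − D = 11.3 − 2.419 = 8.881 mg/L.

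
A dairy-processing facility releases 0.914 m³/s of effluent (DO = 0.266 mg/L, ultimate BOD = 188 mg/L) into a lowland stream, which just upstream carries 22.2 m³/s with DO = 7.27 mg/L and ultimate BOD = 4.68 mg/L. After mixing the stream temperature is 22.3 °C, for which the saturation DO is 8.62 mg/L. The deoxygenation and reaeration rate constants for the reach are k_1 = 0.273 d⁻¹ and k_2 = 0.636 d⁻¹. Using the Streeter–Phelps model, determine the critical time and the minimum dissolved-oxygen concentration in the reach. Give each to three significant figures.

t_c ≈ 1.78 d; minimum DO ≈ 5.47 mg/L

Mixed DO = (22.2×7.27 + 0.914×0.266)/(22.2+0.914) = 161.6/23.11 = 6.993 mg/L.
Mixed L₀ = (22.2×4.68 + 0.914×188)/(23.11) = 275.7/23.11 = 11.93 mg/L.
Initial deficit D₀ = C_s − DO₀ = 8.62 − 6.993 = 1.627 mg/L.
t_c = (1/0.3630) ln[(0.636/0.273)(1 − 1.627×0.3630/(0.273×11.93))] = 2.755 × ln(1.907) = 1.779 d.
D_c = (0.273/0.636) × 11.93 × e^(−0.273×1.779) = 0.4292 × 11.93 × 0.6154 = 3.151 mg/L.
Minimum DO = 8.62 − 3.151 = 5.469 mg/L.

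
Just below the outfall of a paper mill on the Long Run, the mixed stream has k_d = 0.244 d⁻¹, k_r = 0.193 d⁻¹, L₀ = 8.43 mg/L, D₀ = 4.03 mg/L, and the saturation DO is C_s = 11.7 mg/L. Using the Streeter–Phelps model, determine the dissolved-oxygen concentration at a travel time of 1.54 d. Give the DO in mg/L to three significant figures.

DO ≈ 6.44 mg/L

k_d L₀/(k_r−k_d) = 0.244×8.43/(0.193−0.244) = 2.057/-0.05100 = -40.33 mg/L.
e^(−k_d t) = e^(−0.244×1.540) = 0.6868; e^(−k_r t) = e^(−0.193×1.540) = 0.7429.
D = -40.33 × (0.6868 − 0.7429) + 4.03 × 0.7429 = 2.263 + 2.994 = 5.257 mg/L.
DO = C_s − D = 11.7 − 5.257 = 6.443 mg/L.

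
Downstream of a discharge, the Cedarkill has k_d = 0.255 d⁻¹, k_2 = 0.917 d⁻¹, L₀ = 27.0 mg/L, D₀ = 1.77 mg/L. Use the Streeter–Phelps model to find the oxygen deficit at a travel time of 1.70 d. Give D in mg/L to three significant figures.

k_d L₀/(k_2−k_d) = 0.255×27.0/(0.917−0.255) = 6.885/0.6620 = 10.40 mg/L.
e^(−k_d t) = e^(−0.255×1.700) = 0.6482; e^(−k_2 t) = e^(−0.917×1.700) = 0.2104.
D = 10.40 × (0.6482 − 0.2104) + 1.77 × 0.2104 = 4.554 + 0.3724 = 4.926 mg/L.

D ≈ 4.93 mg/L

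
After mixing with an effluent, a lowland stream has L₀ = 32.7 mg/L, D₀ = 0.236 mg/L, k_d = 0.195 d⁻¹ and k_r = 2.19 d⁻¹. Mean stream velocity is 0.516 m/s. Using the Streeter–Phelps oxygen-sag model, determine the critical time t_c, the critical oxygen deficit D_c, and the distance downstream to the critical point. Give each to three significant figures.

At the critical point dD/dt = 0, so k_d L₀ e^(−k_d t) = k_r D. Substituting D(t) from the Streeter–Phelps equation and solving for t gives
t_c = ln[(k_r/k_d)(1 − D₀(k_r−k_d)/(k_d L₀))] / (k_r−k_d).
Here k_r−k_d = 1.995 d⁻¹ and 1 − D₀(k_r−k_d)/(k_d L₀) = 1 − 0.236×1.995/(0.195×32.7) = 0.9262, so
t_c = ln(11.23 × 0.9262) / 1.995 = 2.342 / 1.995 = 1.174 d.
D_c = (k_d/k_r) L₀ e^(−k_d t_c) = (0.195/2.19) × 32.7 × e^(−0.195×1.174) = 0.08904 × 32.7 × 0.7954 = 2.316 mg/L.
x_c = v t_c = 0.516 m/s × 1.174 d × 86400 s/d = 52340 m ≈ 52.3 km.

t_c ≈ 1.17 d; D_c ≈ 2.32 mg/L; x_c ≈ 52.3 km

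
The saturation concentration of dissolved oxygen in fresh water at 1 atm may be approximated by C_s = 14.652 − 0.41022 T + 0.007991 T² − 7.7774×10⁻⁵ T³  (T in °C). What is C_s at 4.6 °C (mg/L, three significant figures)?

C_s = 14.652 − 0.41022×4.6 + 0.007991×4.6² − 7.7774×10⁻⁵×4.6³ = 12.93 mg/L.

C_s ≈ 12.9 mg/L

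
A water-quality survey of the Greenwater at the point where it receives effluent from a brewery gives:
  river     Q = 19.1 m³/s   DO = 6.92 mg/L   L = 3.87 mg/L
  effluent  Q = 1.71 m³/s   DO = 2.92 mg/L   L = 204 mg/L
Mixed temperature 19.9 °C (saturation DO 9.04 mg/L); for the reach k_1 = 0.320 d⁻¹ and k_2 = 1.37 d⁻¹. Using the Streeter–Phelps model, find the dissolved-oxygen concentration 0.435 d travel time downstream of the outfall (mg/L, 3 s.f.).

DO ≈ 5.72 mg/L

Mixed DO = (19.1×6.92 + 1.71×2.92)/(19.1+1.71) = 137.2/20.81 = 6.591 mg/L.
Mixed L₀ = (19.1×3.87 + 1.71×204)/(20.81) = 422.8/20.81 = 20.32 mg/L.
Initial deficit D₀ = C_s − DO₀ = 9.04 − 6.591 = 2.449 mg/L.
D(0.435) = [0.320×20.32/(1.37−0.320)](e^(−0.320×0.435) − e^(−1.37×0.435)) + 2.449 e^(−1.37×0.435)
= 6.191 × (0.8701 − 0.5510) + 2.449 × 0.5510 = 3.324 mg/L.
DO = 9.04 − 3.324 = 5.716 mg/L.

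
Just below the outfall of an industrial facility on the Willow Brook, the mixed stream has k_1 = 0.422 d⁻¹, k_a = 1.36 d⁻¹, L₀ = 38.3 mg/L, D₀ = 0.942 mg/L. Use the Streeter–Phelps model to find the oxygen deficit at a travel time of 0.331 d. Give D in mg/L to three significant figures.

D ≈ 4.60 mg/L

k_1 L₀/(k_a−k_1) = 0.422×38.3/(1.36−0.422) = 16.16/0.9380 = 17.23 mg/L.
e^(−k_1 t) = e^(−0.422×0.3310) = 0.8696; e^(−k_a t) = e^(−1.36×0.3310) = 0.6375.
D = 17.23 × (0.8696 − 0.6375) + 0.942 × 0.6375 = 3.999 + 0.6005 = 4.600 mg/L.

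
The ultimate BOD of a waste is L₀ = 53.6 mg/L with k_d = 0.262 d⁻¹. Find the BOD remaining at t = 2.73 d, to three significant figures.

L ≈ 26.2 mg/L

L_t = L₀ e^(−k_d t) = 53.6 × e^(−0.262×2.73) = 53.6 × 0.4891 = 26.21 mg/L.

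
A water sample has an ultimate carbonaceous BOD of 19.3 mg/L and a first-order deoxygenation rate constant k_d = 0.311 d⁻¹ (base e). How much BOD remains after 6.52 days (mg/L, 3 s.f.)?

L ≈ 2.54 mg/L

L_t = L₀ e^(−k_d t) = 19.3 × e^(−0.311×6.52) = 19.3 × 0.1316 = 2.541 mg/L.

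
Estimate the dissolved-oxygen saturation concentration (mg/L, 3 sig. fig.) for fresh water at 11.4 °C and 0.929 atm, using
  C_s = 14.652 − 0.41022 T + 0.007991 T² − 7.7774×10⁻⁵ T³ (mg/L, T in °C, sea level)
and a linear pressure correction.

C_s ≈ 10.1 mg/L

At sea level: C_s = 14.652 − 0.41022×11.4 + 0.007991×11.4² − 7.7774×10⁻⁵×11.4³ = 10.90 mg/L.
Pressure correction: C_s' = 10.90 × 0.929 = 10.12 mg/L.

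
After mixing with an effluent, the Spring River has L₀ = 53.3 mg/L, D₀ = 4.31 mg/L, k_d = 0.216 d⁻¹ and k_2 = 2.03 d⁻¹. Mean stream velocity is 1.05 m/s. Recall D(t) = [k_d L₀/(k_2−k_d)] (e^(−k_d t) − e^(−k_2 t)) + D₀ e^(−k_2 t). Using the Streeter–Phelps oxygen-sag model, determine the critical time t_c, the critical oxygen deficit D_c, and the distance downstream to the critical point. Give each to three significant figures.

At the critical point dD/dt = 0, so k_d L₀ e^(−k_d t) = k_2 D. Substituting D(t) from the Streeter–Phelps equation and solving for t gives
t_c = ln[(k_2/k_d)(1 − D₀(k_2−k_d)/(k_d L₀))] / (k_2−k_d).
Here k_2−k_d = 1.814 d⁻¹ and 1 − D₀(k_2−k_d)/(k_d L₀) = 1 − 4.31×1.814/(0.216×53.3) = 0.3209, so
t_c = ln(9.398 × 0.3209) / 1.814 = 1.104 / 1.814 = 0.6085 d.
D_c = (k_d/k_2) L₀ e^(−k_d t_c) = (0.216/2.03) × 53.3 × e^(−0.216×0.6085) = 0.1064 × 53.3 × 0.8768 = 4.973 mg/L.
x_c = v t_c = 1.05 m/s × 0.6085 d × 86400 s/d = 55210 m ≈ 55.2 km.

t_c ≈ 0.609 d; D_c ≈ 4.97 mg/L; x_c ≈ 55.2 km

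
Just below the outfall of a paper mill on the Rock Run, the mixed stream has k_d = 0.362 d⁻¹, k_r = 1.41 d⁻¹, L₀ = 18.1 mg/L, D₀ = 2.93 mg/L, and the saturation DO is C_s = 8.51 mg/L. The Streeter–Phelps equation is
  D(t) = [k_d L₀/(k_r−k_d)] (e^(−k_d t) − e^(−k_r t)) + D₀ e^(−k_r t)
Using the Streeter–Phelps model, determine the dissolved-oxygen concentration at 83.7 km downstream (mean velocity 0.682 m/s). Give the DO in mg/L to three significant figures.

Travel time t = x/v = 83.7 km / (0.682 m/s) = 83700 m / 0.682 m/s = 122700 s = 1.420 d.
k_d L₀/(k_r−k_d) = 0.362×18.1/(1.41−0.362) = 6.552/1.048 = 6.252 mg/L.
e^(−k_d t) = e^(−0.362×1.420) = 0.5980; e^(−k_r t) = e^(−1.41×1.420) = 0.1350.
D = 6.252 × (0.5980 − 0.1350) + 2.93 × 0.1350 = 2.895 + 0.3954 = 3.290 mg/L.
DO = C_s − D = 8.51 − 3.290 = 5.220 mg/L.

DO ≈ 5.22 mg/L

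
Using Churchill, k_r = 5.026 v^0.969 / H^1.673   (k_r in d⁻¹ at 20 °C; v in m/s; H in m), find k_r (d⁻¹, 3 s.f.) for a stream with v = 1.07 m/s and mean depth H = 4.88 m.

k_r ≈ 0.378 d⁻¹

k_r = 5.026 × 1.07^0.969 / 4.88^1.673 = 5.026 × 1.068 / 14.18 = 0.3784 d⁻¹.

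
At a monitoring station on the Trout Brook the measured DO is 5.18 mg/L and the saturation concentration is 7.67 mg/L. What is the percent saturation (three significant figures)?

% saturation = C/C_s × 100 = 5.18/7.67 × 100 = 67.5 %.

67.5 % saturation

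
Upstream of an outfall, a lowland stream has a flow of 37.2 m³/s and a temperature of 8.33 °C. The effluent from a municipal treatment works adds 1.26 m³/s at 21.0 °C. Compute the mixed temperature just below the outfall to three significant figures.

8.75 °C

Flow-weighted mixing: C = (Q_r C_r + Q_w C_w)/(Q_r + Q_w)
= (37.2×8.33 + 1.26×21.0)/(37.2 + 1.26) = 336.3/38.46 = 8.745 °C.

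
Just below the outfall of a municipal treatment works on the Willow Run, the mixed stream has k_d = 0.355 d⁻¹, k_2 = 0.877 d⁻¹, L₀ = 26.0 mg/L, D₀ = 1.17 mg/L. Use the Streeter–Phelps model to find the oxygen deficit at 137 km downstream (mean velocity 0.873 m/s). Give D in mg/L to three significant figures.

D ≈ 5.92 mg/L

Travel time t = x/v = 137 km / (0.873 m/s) = 137000 m / 0.873 m/s = 156900 s = 1.816 d.
k_d L₀/(k_2−k_d) = 0.355×26.0/(0.877−0.355) = 9.230/0.5220 = 17.68 mg/L.
e^(−k_d t) = e^(−0.355×1.816) = 0.5248; e^(−k_2 t) = e^(−0.877×1.816) = 0.2033.
D = 17.68 × (0.5248 − 0.2033) + 1.17 × 0.2033 = 5.684 + 0.2379 = 5.922 mg/L.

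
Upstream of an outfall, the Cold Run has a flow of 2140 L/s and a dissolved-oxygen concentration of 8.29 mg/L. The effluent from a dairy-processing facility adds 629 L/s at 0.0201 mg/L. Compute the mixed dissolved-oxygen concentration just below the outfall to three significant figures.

Flow-weighted mixing: C = (Q_r C_r + Q_w C_w)/(Q_r + Q_w)
= (2140×8.29 + 629×0.0201)/(2140 + 629) = 17750/2769 = 6.411 mg/L.

6.41 mg/L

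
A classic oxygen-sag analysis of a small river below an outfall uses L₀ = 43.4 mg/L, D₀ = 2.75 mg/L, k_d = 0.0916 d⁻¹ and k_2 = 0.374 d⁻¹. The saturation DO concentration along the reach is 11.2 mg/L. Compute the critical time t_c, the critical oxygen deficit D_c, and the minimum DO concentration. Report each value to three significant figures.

At the critical point dD/dt = 0, so k_d L₀ e^(−k_d t) = k_2 D. Substituting D(t) from the Streeter–Phelps equation and solving for t gives
t_c = ln[(k_2/k_d)(1 − D₀(k_2−k_d)/(k_d L₀))] / (k_2−k_d).
Here k_2−k_d = 0.2824 d⁻¹ and 1 − D₀(k_2−k_d)/(k_d L₀) = 1 − 2.75×0.2824/(0.0916×43.4) = 0.8047, so
t_c = ln(4.083 × 0.8047) / 0.2824 = 1.189 / 0.2824 = 4.212 d.
D_c = (k_d/k_2) L₀ e^(−k_d t_c) = (0.0916/0.374) × 43.4 × e^(−0.0916×4.212) = 0.2449 × 43.4 × 0.6799 = 7.227 mg/L.
Minimum DO = C_s − D_c = 11.2 − 7.227 = 3.973 mg/L.

t_c ≈ 4.21 d; D_c ≈ 7.23 mg/L; min DO ≈ 3.97 mg/L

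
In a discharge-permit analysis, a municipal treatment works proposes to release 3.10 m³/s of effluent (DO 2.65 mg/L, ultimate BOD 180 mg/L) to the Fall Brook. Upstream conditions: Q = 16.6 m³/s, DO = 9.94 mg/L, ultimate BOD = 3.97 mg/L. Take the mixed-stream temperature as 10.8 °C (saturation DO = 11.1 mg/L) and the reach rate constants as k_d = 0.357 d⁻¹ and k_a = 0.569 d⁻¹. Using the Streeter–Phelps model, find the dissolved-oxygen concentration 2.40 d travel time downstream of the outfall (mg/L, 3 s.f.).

DO ≈ 1.48 mg/L

Mixed DO = (16.6×9.94 + 3.10×2.65)/(16.6+3.10) = 173.2/19.70 = 8.793 mg/L.
Mixed L₀ = (16.6×3.97 + 3.10×180)/(19.70) = 623.9/19.70 = 31.67 mg/L.
Initial deficit D₀ = C_s − DO₀ = 11.1 − 8.793 = 2.307 mg/L.
D(2.40) = [0.357×31.67/(0.569−0.357)](e^(−0.357×2.40) − e^(−0.569×2.40)) + 2.307 e^(−0.569×2.40)
= 53.33 × (0.4245 − 0.2552) + 2.307 × 0.2552 = 9.617 mg/L.
DO = 11.1 − 9.617 = 1.483 mg/L.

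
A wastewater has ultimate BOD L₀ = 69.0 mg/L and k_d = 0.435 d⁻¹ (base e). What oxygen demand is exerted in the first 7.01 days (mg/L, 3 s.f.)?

y ≈ 65.7 mg/L

y_t = L₀(1 − e^(−k_d t)) = 69.0 × (1 − e^(−0.435×7.01))
= 69.0 × (1 − 0.04739) = 69.0 × 0.9526 = 65.73 mg/L.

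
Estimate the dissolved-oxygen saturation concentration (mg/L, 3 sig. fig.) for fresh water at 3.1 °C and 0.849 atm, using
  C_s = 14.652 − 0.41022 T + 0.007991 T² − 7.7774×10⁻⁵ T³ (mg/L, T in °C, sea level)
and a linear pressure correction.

At sea level: C_s = 14.652 − 0.41022×3.1 + 0.007991×3.1² − 7.7774×10⁻⁵×3.1³ = 13.45 mg/L.
Pressure correction: C_s' = 13.45 × 0.849 = 11.42 mg/L.

C_s ≈ 11.4 mg/L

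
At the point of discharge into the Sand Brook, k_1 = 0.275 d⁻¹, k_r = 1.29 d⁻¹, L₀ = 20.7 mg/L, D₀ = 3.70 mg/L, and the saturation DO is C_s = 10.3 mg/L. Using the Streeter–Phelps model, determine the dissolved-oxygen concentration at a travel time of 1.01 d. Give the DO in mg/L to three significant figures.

k_1 L₀/(k_r−k_1) = 0.275×20.7/(1.29−0.275) = 5.692/1.015 = 5.608 mg/L.
e^(−k_1 t) = e^(−0.275×1.010) = 0.7575; e^(−k_r t) = e^(−1.29×1.010) = 0.2717.
D = 5.608 × (0.7575 − 0.2717) + 3.70 × 0.2717 = 2.724 + 1.005 = 3.730 mg/L.
DO = C_s − D = 10.3 − 3.730 = 6.570 mg/L.

DO ≈ 6.57 mg/L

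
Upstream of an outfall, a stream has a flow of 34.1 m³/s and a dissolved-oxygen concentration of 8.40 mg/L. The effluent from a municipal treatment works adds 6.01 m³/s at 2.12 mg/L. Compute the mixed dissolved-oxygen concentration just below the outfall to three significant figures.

7.46 mg/L

Flow-weighted mixing: C = (Q_r C_r + Q_w C_w)/(Q_r + Q_w)
= (34.1×8.40 + 6.01×2.12)/(34.1 + 6.01) = 299.2/40.11 = 7.459 mg/L.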